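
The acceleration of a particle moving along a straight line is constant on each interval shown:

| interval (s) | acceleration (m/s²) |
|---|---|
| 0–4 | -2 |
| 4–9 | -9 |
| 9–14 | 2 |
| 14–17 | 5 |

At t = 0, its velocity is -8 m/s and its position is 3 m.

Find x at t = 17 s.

On each constant-a segment, Δv = aΔt and Δx = v₀Δt + ½aΔt²; chain segment to segment.
0–4 s: v starts -8 m/s; Δx = -8·4 + ½·-2·4² = -48 m; v ends -16 m/s.
4–9 s: v starts -16 m/s; Δx = -16·5 + ½·-9·5² = -192.5 m; v ends -61 m/s.
9–14 s: v starts -61 m/s; Δx = -61·5 + ½·2·5² = -280 m; v ends -51 m/s.
14–17 s: v starts -51 m/s; Δx = -51·3 + ½·5·3² = -130.5 m; v ends -36 m/s.
x(17) = 3 + Σ Δx = -648 m.

-648 m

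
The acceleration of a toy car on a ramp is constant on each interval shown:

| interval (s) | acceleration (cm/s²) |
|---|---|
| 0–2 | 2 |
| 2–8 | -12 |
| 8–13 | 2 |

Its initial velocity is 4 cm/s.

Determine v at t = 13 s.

-54 cm/s

Δv equals the area under the a-t graph; then v = v₀ + Δv.
0–2 s: 2 × 2 = 4 cm/s
2–8 s: -12 × 6 = -72 cm/s
8–13 s: 2 × 5 = 10 cm/s
Δv = -58 cm/s, so v(13) = 4 + (-58) = -54 cm/s.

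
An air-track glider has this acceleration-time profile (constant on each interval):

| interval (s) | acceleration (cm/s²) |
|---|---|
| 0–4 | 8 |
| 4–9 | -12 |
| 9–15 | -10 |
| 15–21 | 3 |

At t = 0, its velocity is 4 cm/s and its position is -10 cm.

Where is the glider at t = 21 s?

-674 cm

On each constant-a segment, Δv = aΔt and Δx = v₀Δt + ½aΔt²; chain segment to segment.
0–4 s: v starts 4 cm/s; Δx = 4·4 + ½·8·4² = 80 cm; v ends 36 cm/s.
4–9 s: v starts 36 cm/s; Δx = 36·5 + ½·-12·5² = 30 cm; v ends -24 cm/s.
9–15 s: v starts -24 cm/s; Δx = -24·6 + ½·-10·6² = -324 cm; v ends -84 cm/s.
15–21 s: v starts -84 cm/s; Δx = -84·6 + ½·3·6² = -450 cm; v ends -66 cm/s.
x(21) = -10 + Σ Δx = -674 cm.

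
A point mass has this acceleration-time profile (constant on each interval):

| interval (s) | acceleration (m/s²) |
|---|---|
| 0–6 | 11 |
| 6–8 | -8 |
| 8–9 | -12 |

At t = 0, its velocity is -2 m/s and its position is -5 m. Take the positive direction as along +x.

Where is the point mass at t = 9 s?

On each constant-a segment, Δv = aΔt and Δx = v₀Δt + ½aΔt²; chain segment to segment.
0–6 s: v starts -2 m/s; Δx = -2·6 + ½·11·6² = 186 m; v ends 64 m/s.
6–8 s: v starts 64 m/s; Δx = 64·2 + ½·-8·2² = 112 m; v ends 48 m/s.
8–9 s: v starts 48 m/s; Δx = 48·1 + ½·-12·1² = 42 m; v ends 36 m/s.
x(9) = -5 + Σ Δx = 335 m.

335 m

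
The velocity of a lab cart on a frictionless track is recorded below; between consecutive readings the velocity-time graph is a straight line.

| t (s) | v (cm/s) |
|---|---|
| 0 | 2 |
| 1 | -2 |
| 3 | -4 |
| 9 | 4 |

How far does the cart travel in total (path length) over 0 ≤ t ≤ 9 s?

19 cm

Distance (not displacement) is the total path length: add the absolute areas under v-t.
0–1 s: v = 0 at t = 0.5 s; triangle areas 0.5 + 0.5 = 1 cm
1–3 s: |½(-2 + -4)(2)| = 6 cm
3–9 s: v = 0 at t = 6 s; triangle areas 6 + 6 = 12 cm
Total distance = 19 cm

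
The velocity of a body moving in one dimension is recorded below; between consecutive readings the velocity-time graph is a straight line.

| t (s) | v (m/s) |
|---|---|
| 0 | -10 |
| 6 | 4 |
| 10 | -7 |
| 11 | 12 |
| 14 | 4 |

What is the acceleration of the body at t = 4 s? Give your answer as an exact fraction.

Acceleration is the slope of the v-t graph on 0–6 s: (4 − -10)/(6 − 0) = 7/3 m/s².

7/3 m/s²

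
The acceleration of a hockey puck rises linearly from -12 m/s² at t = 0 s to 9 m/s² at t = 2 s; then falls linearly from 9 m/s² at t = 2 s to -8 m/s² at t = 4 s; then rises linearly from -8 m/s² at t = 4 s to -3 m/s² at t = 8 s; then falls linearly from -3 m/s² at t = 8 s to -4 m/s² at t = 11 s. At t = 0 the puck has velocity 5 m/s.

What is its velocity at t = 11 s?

Δv equals the area under the a-t graph; then v = v₀ + Δv.
0–2 s: ½(-12 + 9)(2) = -3 m/s
2–4 s: ½(9 + -8)(2) = 1 m/s
4–8 s: ½(-8 + -3)(4) = -22 m/s
8–11 s: ½(-3 + -4)(3) = -10.5 m/s
Δv = -34.5 m/s, so v(11) = 5 + (-34.5) = -29.5 m/s.

-29.5 m/s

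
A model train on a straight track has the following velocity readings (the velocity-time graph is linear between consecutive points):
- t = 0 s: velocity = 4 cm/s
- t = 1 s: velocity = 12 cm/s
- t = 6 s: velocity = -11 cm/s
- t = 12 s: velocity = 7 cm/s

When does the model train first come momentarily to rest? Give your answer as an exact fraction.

t = 83/23 s

v changes sign on 1–6 s (from 12 to -11); the graph is linear there, so v = 0 at t = 1 + (-12)·(6 − 1)/(-11 − 12) = 83/23 s.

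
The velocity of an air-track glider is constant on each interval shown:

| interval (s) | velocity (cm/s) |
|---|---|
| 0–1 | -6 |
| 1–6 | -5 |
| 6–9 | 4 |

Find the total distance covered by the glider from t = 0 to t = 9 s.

Distance (not displacement) is the total path length: add the absolute areas under v-t.
0–1 s: |-6| × 1 = 6 cm
1–6 s: |-5| × 5 = 25 cm
6–9 s: |4| × 3 = 12 cm
Total distance = 43 cm

43 cm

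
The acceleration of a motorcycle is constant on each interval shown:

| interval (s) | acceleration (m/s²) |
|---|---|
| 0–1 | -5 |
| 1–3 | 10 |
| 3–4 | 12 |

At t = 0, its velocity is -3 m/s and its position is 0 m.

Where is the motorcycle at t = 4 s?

16.5 m

On each constant-a segment, Δv = aΔt and Δx = v₀Δt + ½aΔt²; chain segment to segment.
0–1 s: v starts -3 m/s; Δx = -3·1 + ½·-5·1² = -5.5 m; v ends -8 m/s.
1–3 s: v starts -8 m/s; Δx = -8·2 + ½·10·2² = 4 m; v ends 12 m/s.
3–4 s: v starts 12 m/s; Δx = 12·1 + ½·12·1² = 18 m; v ends 24 m/s.
x(4) = 0 + Σ Δx = 16.5 m.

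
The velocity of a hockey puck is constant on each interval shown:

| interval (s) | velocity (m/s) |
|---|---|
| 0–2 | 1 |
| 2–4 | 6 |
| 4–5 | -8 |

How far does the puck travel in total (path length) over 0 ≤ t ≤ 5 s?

Total distance travelled is ∫|v| dt — sum the magnitudes of each area piece.
0–2 s: |1| × 2 = 2 m
2–4 s: |6| × 2 = 12 m
4–5 s: |-8| × 1 = 8 m
Total distance = 22 m

22 m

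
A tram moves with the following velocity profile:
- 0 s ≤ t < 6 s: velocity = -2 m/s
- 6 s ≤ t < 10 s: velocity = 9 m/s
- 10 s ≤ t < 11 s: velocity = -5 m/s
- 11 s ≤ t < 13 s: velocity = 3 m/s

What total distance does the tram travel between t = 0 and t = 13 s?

Total distance travelled is ∫|v| dt — sum the magnitudes of each area piece.
0–6 s: |-2| × 6 = 12 m
6–10 s: |9| × 4 = 36 m
10–11 s: |-5| × 1 = 5 m
11–13 s: |3| × 2 = 6 m
Total distance = 59 m

59 m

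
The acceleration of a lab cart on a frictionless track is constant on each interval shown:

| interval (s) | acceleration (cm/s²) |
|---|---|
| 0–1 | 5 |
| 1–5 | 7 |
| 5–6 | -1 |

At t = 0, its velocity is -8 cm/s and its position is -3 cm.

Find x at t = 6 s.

60 cm

On each constant-a segment, Δv = aΔt and Δx = v₀Δt + ½aΔt²; chain segment to segment.
0–1 s: v starts -8 cm/s; Δx = -8·1 + ½·5·1² = -5.5 cm; v ends -3 cm/s.
1–5 s: v starts -3 cm/s; Δx = -3·4 + ½·7·4² = 44 cm; v ends 25 cm/s.
5–6 s: v starts 25 cm/s; Δx = 25·1 + ½·-1·1² = 24.5 cm; v ends 24 cm/s.
x(6) = -3 + Σ Δx = 60 cm.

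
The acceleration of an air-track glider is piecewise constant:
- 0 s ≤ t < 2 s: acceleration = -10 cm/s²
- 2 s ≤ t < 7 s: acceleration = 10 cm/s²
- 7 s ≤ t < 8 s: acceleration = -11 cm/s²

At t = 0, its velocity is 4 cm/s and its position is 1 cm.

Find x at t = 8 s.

On each constant-a segment, Δv = aΔt and Δx = v₀Δt + ½aΔt²; chain segment to segment.
0–2 s: v starts 4 cm/s; Δx = 4·2 + ½·-10·2² = -12 cm; v ends -16 cm/s.
2–7 s: v starts -16 cm/s; Δx = -16·5 + ½·10·5² = 45 cm; v ends 34 cm/s.
7–8 s: v starts 34 cm/s; Δx = 34·1 + ½·-11·1² = 28.5 cm; v ends 23 cm/s.
x(8) = 1 + Σ Δx = 62.5 cm.

62.5 cm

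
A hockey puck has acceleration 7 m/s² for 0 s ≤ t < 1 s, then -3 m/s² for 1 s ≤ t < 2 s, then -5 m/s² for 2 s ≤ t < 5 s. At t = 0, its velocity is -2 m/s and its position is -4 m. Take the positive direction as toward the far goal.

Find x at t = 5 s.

-15.5 m

On each constant-a segment, Δv = aΔt and Δx = v₀Δt + ½aΔt²; chain segment to segment.
0–1 s: v starts -2 m/s; Δx = -2·1 + ½·7·1² = 1.5 m; v ends 5 m/s.
1–2 s: v starts 5 m/s; Δx = 5·1 + ½·-3·1² = 3.5 m; v ends 2 m/s.
2–5 s: v starts 2 m/s; Δx = 2·3 + ½·-5·3² = -16.5 m; v ends -13 m/s.
x(5) = -4 + Σ Δx = -15.5 m.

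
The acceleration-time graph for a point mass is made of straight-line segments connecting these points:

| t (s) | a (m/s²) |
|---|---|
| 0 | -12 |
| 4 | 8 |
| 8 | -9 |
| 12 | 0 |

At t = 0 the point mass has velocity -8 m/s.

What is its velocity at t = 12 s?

Δv equals the area under the a-t graph; then v = v₀ + Δv.
0–4 s: ½(-12 + 8)(4) = -8 m/s
4–8 s: ½(8 + -9)(4) = -2 m/s
8–12 s: ½(-9 + 0)(4) = -18 m/s
Δv = -28 m/s, so v(12) = -8 + (-28) = -36 m/s.

-36 m/s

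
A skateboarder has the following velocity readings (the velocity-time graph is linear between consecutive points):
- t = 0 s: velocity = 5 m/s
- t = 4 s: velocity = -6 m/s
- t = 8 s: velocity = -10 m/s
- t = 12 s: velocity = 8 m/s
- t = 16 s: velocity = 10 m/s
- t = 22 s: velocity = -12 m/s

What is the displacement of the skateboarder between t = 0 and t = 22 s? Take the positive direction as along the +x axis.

Net displacement equals the area under the velocity-time graph (areas below the axis count negative).
0–4 s: ½(5 + -6)(4) = -2 m
4–8 s: ½(-6 + -10)(4) = -32 m
8–12 s: ½(-10 + 8)(4) = -4 m
12–16 s: ½(8 + 10)(4) = 36 m
16–22 s: ½(10 + -12)(6) = -6 m
Net displacement = -8 m

-8 m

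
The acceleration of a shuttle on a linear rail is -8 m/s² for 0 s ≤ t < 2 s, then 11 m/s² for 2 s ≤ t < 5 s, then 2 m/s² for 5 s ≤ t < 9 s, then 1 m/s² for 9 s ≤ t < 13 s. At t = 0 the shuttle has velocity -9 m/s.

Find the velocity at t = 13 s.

Δv equals the area under the a-t graph; then v = v₀ + Δv.
0–2 s: -8 × 2 = -16 m/s
2–5 s: 11 × 3 = 33 m/s
5–9 s: 2 × 4 = 8 m/s
9–13 s: 1 × 4 = 4 m/s
Δv = 29 m/s, so v(13) = -9 + (29) = 20 m/s.

20 m/s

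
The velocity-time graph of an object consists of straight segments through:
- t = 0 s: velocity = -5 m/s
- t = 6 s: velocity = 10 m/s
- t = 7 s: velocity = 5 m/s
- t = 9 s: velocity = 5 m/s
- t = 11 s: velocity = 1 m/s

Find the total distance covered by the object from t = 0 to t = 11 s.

48.5 m

Total distance travelled is ∫|v| dt — sum the magnitudes of each area piece.
0–6 s: v = 0 at t = 2 s; triangle areas 5 + 20 = 25 m
6–7 s: |½(10 + 5)(1)| = 7.5 m
7–9 s: |5| × 2 = 10 m
9–11 s: |½(5 + 1)(2)| = 6 m
Total distance = 48.5 m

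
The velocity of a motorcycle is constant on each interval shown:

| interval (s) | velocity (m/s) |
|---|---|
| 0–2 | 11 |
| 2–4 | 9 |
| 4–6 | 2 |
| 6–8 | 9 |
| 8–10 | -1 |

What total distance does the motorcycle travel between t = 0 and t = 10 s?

64 m

Distance (not displacement) is the total path length: add the absolute areas under v-t.
0–2 s: |11| × 2 = 22 m
2–4 s: |9| × 2 = 18 m
4–6 s: |2| × 2 = 4 m
6–8 s: |9| × 2 = 18 m
8–10 s: |-1| × 2 = 2 m
Total distance = 64 m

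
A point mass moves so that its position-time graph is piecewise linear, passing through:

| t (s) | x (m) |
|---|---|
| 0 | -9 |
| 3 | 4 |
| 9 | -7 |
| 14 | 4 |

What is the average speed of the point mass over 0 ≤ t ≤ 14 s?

Average speed = (total path length)/(elapsed time); on a piecewise-linear x-t graph the path length is Σ|Δx|.
0–3 s: |Δx| = |4 − -9| = 13 m
3–9 s: |Δx| = |-7 − 4| = 11 m
9–14 s: |Δx| = |4 − -7| = 11 m
Total path = 35 m; average speed = 35/14 = 2.5 m/s.

2.5 m/s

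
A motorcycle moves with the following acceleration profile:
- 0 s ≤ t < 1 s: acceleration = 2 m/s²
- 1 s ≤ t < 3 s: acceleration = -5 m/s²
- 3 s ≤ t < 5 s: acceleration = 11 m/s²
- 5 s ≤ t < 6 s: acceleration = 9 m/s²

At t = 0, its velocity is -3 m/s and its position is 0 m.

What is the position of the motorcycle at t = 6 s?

On each constant-a segment, Δv = aΔt and Δx = v₀Δt + ½aΔt²; chain segment to segment.
0–1 s: v starts -3 m/s; Δx = -3·1 + ½·2·1² = -2 m; v ends -1 m/s.
1–3 s: v starts -1 m/s; Δx = -1·2 + ½·-5·2² = -12 m; v ends -11 m/s.
3–5 s: v starts -11 m/s; Δx = -11·2 + ½·11·2² = 0 m; v ends 11 m/s.
5–6 s: v starts 11 m/s; Δx = 11·1 + ½·9·1² = 15.5 m; v ends 20 m/s.
x(6) = 0 + Σ Δx = 1.5 m.

1.5 m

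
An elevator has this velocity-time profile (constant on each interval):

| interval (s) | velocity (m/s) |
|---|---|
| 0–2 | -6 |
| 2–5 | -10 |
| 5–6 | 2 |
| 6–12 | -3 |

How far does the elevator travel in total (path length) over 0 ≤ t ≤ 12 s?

Total distance travelled is ∫|v| dt — sum the magnitudes of each area piece.
0–2 s: |-6| × 2 = 12 m
2–5 s: |-10| × 3 = 30 m
5–6 s: |2| × 1 = 2 m
6–12 s: |-3| × 6 = 18 m
Total distance = 62 m

62 m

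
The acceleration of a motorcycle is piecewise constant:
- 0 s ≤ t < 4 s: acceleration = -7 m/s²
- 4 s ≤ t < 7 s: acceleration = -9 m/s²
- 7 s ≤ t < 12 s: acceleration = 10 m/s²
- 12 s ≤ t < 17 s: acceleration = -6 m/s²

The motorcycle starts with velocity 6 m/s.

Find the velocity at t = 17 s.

Δv equals the area under the a-t graph; then v = v₀ + Δv.
0–4 s: -7 × 4 = -28 m/s
4–7 s: -9 × 3 = -27 m/s
7–12 s: 10 × 5 = 50 m/s
12–17 s: -6 × 5 = -30 m/s
Δv = -35 m/s, so v(17) = 6 + (-35) = -29 m/s.

-29 m/s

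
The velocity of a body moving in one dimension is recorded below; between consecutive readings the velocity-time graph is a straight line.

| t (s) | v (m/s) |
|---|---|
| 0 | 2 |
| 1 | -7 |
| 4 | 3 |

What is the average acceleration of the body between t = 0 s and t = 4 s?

Average acceleration = Δv/Δt = (3 − 2)/(4 − 0) = 0.25 m/s².

0.25 m/s²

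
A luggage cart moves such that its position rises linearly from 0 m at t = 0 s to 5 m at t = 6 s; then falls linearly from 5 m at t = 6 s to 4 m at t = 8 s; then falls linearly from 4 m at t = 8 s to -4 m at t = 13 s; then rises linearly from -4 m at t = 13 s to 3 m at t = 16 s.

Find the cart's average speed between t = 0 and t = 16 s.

1.3125 m/s

Average speed = (total path length)/(elapsed time); on a piecewise-linear x-t graph the path length is Σ|Δx|.
0–6 s: |Δx| = |5 − 0| = 5 m
6–8 s: |Δx| = |4 − 5| = 1 m
8–13 s: |Δx| = |-4 − 4| = 8 m
13–16 s: |Δx| = |3 − -4| = 7 m
Total path = 21 m; average speed = 21/16 = 1.3125 m/s.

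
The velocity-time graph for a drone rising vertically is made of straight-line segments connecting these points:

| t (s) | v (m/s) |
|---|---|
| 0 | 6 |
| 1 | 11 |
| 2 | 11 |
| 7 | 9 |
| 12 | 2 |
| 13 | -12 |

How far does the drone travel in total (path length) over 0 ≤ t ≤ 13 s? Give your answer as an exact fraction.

716/7 m

Total distance travelled is ∫|v| dt — sum the magnitudes of each area piece.
0–1 s: |½(6 + 11)(1)| = 8.5 m
1–2 s: |11| × 1 = 11 m
2–7 s: |½(11 + 9)(5)| = 50 m
7–12 s: |½(9 + 2)(5)| = 27.5 m
12–13 s: v = 0 at t = 85/7 s; triangle areas 1/7 + 36/7 = 37/7 m
Total distance = 716/7 m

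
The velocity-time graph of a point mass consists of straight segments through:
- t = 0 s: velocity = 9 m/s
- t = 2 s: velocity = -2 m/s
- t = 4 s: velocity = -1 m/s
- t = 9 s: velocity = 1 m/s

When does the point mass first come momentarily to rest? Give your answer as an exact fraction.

v changes sign on 0–2 s (from 9 to -2); the graph is linear there, so v = 0 at t = 0 + (-9)·(2 − 0)/(-2 − 9) = 18/11 s.

t = 18/11 s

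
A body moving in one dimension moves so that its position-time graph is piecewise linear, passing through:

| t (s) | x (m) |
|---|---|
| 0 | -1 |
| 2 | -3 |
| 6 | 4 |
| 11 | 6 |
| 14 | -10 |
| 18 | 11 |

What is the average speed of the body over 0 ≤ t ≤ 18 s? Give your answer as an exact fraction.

8/3 m/s

Average speed = (total path length)/(elapsed time); on a piecewise-linear x-t graph the path length is Σ|Δx|.
0–2 s: |Δx| = |-3 − -1| = 2 m
2–6 s: |Δx| = |4 − -3| = 7 m
6–11 s: |Δx| = |6 − 4| = 2 m
11–14 s: |Δx| = |-10 − 6| = 16 m
14–18 s: |Δx| = |11 − -10| = 21 m
Total path = 48 m; average speed = 48/18 = 8/3 m/s.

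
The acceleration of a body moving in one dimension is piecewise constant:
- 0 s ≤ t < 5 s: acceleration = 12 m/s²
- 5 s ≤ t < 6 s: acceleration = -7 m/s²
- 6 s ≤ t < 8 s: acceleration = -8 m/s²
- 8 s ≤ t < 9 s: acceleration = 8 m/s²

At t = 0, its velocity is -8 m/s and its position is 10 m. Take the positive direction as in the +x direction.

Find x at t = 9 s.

On each constant-a segment, Δv = aΔt and Δx = v₀Δt + ½aΔt²; chain segment to segment.
0–5 s: v starts -8 m/s; Δx = -8·5 + ½·12·5² = 110 m; v ends 52 m/s.
5–6 s: v starts 52 m/s; Δx = 52·1 + ½·-7·1² = 48.5 m; v ends 45 m/s.
6–8 s: v starts 45 m/s; Δx = 45·2 + ½·-8·2² = 74 m; v ends 29 m/s.
8–9 s: v starts 29 m/s; Δx = 29·1 + ½·8·1² = 33 m; v ends 37 m/s.
x(9) = 10 + Σ Δx = 275.5 m.

275.5 m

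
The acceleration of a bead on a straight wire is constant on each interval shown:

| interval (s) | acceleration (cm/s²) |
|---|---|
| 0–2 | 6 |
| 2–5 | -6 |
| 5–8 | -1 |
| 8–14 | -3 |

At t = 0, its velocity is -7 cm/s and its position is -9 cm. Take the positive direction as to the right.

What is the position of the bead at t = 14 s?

On each constant-a segment, Δv = aΔt and Δx = v₀Δt + ½aΔt²; chain segment to segment.
0–2 s: v starts -7 cm/s; Δx = -7·2 + ½·6·2² = -2 cm; v ends 5 cm/s.
2–5 s: v starts 5 cm/s; Δx = 5·3 + ½·-6·3² = -12 cm; v ends -13 cm/s.
5–8 s: v starts -13 cm/s; Δx = -13·3 + ½·-1·3² = -43.5 cm; v ends -16 cm/s.
8–14 s: v starts -16 cm/s; Δx = -16·6 + ½·-3·6² = -150 cm; v ends -34 cm/s.
x(14) = -9 + Σ Δx = -216.5 cm.

-216.5 cm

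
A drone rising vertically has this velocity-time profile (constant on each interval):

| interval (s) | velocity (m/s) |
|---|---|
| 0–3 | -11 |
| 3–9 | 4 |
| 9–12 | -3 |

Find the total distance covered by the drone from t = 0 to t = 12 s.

Distance (not displacement) is the total path length: add the absolute areas under v-t.
0–3 s: |-11| × 3 = 33 m
3–9 s: |4| × 6 = 24 m
9–12 s: |-3| × 3 = 9 m
Total distance = 66 m

66 m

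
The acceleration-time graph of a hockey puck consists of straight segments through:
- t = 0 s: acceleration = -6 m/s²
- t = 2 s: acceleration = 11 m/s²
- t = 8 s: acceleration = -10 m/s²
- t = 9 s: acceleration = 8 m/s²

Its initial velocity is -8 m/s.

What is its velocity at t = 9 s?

Δv equals the area under the a-t graph; then v = v₀ + Δv.
0–2 s: ½(-6 + 11)(2) = 5 m/s
2–8 s: ½(11 + -10)(6) = 3 m/s
8–9 s: ½(-10 + 8)(1) = -1 m/s
Δv = 7 m/s, so v(9) = -8 + (7) = -1 m/s.

-1 m/s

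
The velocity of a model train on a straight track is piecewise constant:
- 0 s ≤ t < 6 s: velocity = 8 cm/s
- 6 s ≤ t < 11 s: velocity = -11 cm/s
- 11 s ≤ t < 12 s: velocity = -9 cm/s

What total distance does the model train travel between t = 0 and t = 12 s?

112 cm

Total distance travelled is ∫|v| dt — sum the magnitudes of each area piece.
0–6 s: |8| × 6 = 48 cm
6–11 s: |-11| × 5 = 55 cm
11–12 s: |-9| × 1 = 9 cm
Total distance = 112 cm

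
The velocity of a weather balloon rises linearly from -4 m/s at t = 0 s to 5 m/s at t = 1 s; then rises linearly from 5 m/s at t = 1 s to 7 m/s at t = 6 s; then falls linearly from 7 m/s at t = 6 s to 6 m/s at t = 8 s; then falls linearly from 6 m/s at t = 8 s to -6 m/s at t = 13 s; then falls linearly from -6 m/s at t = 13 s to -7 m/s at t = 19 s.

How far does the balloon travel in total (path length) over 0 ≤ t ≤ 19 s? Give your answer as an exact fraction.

Distance (not displacement) is the total path length: add the absolute areas under v-t.
0–1 s: v = 0 at t = 4/9 s; triangle areas 8/9 + 25/18 = 41/18 m
1–6 s: |½(5 + 7)(5)| = 30 m
6–8 s: |½(7 + 6)(2)| = 13 m
8–13 s: v = 0 at t = 10.5 s; triangle areas 7.5 + 7.5 = 15 m
13–19 s: |½(-6 + -7)(6)| = 39 m
Total distance = 1787/18 m

1787/18 m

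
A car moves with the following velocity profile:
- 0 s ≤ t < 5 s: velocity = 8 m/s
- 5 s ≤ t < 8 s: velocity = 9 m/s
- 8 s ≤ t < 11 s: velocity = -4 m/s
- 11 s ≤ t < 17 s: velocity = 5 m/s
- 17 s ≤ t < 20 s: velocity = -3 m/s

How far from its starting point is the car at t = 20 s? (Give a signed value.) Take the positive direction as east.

76 m

Displacement is the signed area under the v-t curve.
0–5 s: 8 × 5 = 40 m
5–8 s: 9 × 3 = 27 m
8–11 s: -4 × 3 = -12 m
11–17 s: 5 × 6 = 30 m
17–20 s: -3 × 3 = -9 m
Net displacement = 76 m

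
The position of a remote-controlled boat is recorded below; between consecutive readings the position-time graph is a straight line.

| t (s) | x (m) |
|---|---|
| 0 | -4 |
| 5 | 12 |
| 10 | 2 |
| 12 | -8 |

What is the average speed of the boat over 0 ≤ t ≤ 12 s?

Average speed = (total path length)/(elapsed time); on a piecewise-linear x-t graph the path length is Σ|Δx|.
0–5 s: |Δx| = |12 − -4| = 16 m
5–10 s: |Δx| = |2 − 12| = 10 m
10–12 s: |Δx| = |-8 − 2| = 10 m
Total path = 36 m; average speed = 36/12 = 3 m/s.

3 m/s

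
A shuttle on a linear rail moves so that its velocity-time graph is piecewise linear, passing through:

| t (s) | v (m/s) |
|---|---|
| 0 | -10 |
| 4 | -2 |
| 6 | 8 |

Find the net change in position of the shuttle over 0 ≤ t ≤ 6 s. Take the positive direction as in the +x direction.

-18 m

Net displacement equals the area under the velocity-time graph (areas below the axis count negative).
0–4 s: ½(-10 + -2)(4) = -24 m
4–6 s: ½(-2 + 8)(2) = 6 m
Net displacement = -18 m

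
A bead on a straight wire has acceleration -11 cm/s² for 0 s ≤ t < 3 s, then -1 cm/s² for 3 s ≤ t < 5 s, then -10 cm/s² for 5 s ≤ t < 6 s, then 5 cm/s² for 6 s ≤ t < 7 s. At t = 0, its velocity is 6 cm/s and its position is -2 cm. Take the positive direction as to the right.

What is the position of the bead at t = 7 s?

-160 cm

On each constant-a segment, Δv = aΔt and Δx = v₀Δt + ½aΔt²; chain segment to segment.
0–3 s: v starts 6 cm/s; Δx = 6·3 + ½·-11·3² = -31.5 cm; v ends -27 cm/s.
3–5 s: v starts -27 cm/s; Δx = -27·2 + ½·-1·2² = -56 cm; v ends -29 cm/s.
5–6 s: v starts -29 cm/s; Δx = -29·1 + ½·-10·1² = -34 cm; v ends -39 cm/s.
6–7 s: v starts -39 cm/s; Δx = -39·1 + ½·5·1² = -36.5 cm; v ends -34 cm/s.
x(7) = -2 + Σ Δx = -160 cm.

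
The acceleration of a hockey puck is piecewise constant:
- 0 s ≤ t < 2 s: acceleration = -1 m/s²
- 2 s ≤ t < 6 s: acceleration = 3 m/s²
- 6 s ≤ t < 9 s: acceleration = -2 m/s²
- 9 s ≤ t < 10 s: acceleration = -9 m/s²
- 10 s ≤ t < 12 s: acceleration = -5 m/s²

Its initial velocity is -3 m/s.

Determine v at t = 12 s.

-18 m/s

Δv equals the area under the a-t graph; then v = v₀ + Δv.
0–2 s: -1 × 2 = -2 m/s
2–6 s: 3 × 4 = 12 m/s
6–9 s: -2 × 3 = -6 m/s
9–10 s: -9 × 1 = -9 m/s
10–12 s: -5 × 2 = -10 m/s
Δv = -15 m/s, so v(12) = -3 + (-15) = -18 m/s.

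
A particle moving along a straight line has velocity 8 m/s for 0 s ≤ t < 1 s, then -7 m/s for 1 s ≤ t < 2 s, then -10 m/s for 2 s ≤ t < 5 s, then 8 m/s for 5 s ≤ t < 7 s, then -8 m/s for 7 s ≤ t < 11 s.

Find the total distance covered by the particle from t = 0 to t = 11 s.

Distance (not displacement) is the total path length: add the absolute areas under v-t.
0–1 s: |8| × 1 = 8 m
1–2 s: |-7| × 1 = 7 m
2–5 s: |-10| × 3 = 30 m
5–7 s: |8| × 2 = 16 m
7–11 s: |-8| × 4 = 32 m
Total distance = 93 m

93 m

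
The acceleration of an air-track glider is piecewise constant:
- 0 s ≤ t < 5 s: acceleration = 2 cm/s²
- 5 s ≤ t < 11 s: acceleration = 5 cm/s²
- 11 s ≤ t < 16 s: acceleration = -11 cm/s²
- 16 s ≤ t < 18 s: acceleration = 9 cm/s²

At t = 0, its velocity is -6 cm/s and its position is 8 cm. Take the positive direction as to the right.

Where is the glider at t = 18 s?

On each constant-a segment, Δv = aΔt and Δx = v₀Δt + ½aΔt²; chain segment to segment.
0–5 s: v starts -6 cm/s; Δx = -6·5 + ½·2·5² = -5 cm; v ends 4 cm/s.
5–11 s: v starts 4 cm/s; Δx = 4·6 + ½·5·6² = 114 cm; v ends 34 cm/s.
11–16 s: v starts 34 cm/s; Δx = 34·5 + ½·-11·5² = 32.5 cm; v ends -21 cm/s.
16–18 s: v starts -21 cm/s; Δx = -21·2 + ½·9·2² = -24 cm; v ends -3 cm/s.
x(18) = 8 + Σ Δx = 125.5 cm.

125.5 cm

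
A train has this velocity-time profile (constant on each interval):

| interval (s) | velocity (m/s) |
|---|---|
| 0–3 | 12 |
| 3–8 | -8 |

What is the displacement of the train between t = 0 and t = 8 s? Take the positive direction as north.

Displacement is the signed area under the v-t curve.
0–3 s: 12 × 3 = 36 m
3–8 s: -8 × 5 = -40 m
Net displacement = -4 m

-4 m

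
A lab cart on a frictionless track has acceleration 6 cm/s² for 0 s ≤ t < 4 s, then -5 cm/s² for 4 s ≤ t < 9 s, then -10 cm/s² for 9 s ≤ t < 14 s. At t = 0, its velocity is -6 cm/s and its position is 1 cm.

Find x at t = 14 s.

On each constant-a segment, Δv = aΔt and Δx = v₀Δt + ½aΔt²; chain segment to segment.
0–4 s: v starts -6 cm/s; Δx = -6·4 + ½·6·4² = 24 cm; v ends 18 cm/s.
4–9 s: v starts 18 cm/s; Δx = 18·5 + ½·-5·5² = 27.5 cm; v ends -7 cm/s.
9–14 s: v starts -7 cm/s; Δx = -7·5 + ½·-10·5² = -160 cm; v ends -57 cm/s.
x(14) = 1 + Σ Δx = -107.5 cm.

-107.5 cm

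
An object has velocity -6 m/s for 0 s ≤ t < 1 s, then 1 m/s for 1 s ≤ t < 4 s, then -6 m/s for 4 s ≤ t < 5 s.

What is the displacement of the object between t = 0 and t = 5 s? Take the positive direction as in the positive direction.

Net displacement equals the area under the velocity-time graph (areas below the axis count negative).
0–1 s: -6 × 1 = -6 m
1–4 s: 1 × 3 = 3 m
4–5 s: -6 × 1 = -6 m
Net displacement = -9 m

-9 m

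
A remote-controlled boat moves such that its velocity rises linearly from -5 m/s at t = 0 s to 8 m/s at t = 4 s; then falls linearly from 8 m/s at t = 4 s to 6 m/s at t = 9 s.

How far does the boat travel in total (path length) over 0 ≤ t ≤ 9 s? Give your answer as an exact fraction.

633/13 m

Distance (not displacement) is the total path length: add the absolute areas under v-t.
0–4 s: v = 0 at t = 20/13 s; triangle areas 50/13 + 128/13 = 178/13 m
4–9 s: |½(8 + 6)(5)| = 35 m
Total distance = 633/13 m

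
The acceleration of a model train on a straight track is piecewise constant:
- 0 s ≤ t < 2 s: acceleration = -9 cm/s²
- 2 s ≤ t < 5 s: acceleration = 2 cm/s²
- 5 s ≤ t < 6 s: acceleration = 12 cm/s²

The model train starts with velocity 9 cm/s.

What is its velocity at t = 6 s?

Δv equals the area under the a-t graph; then v = v₀ + Δv.
0–2 s: -9 × 2 = -18 cm/s
2–5 s: 2 × 3 = 6 cm/s
5–6 s: 12 × 1 = 12 cm/s
Δv = 0 cm/s, so v(6) = 9 + (0) = 9 cm/s.

9 cm/s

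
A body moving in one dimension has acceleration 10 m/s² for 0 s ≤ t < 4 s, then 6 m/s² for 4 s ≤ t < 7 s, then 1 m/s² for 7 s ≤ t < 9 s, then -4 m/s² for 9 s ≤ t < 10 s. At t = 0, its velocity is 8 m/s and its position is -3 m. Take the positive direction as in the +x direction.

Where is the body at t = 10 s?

On each constant-a segment, Δv = aΔt and Δx = v₀Δt + ½aΔt²; chain segment to segment.
0–4 s: v starts 8 m/s; Δx = 8·4 + ½·10·4² = 112 m; v ends 48 m/s.
4–7 s: v starts 48 m/s; Δx = 48·3 + ½·6·3² = 171 m; v ends 66 m/s.
7–9 s: v starts 66 m/s; Δx = 66·2 + ½·1·2² = 134 m; v ends 68 m/s.
9–10 s: v starts 68 m/s; Δx = 68·1 + ½·-4·1² = 66 m; v ends 64 m/s.
x(10) = -3 + Σ Δx = 480 m.

480 m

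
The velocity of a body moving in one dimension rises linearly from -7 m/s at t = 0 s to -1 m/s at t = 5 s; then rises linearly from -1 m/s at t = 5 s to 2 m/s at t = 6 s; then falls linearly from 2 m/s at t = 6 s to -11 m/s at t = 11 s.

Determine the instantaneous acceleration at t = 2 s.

1.2 m/s²

Acceleration is the slope of the v-t graph on 0–5 s: (-1 − -7)/(5 − 0) = 1.2 m/s².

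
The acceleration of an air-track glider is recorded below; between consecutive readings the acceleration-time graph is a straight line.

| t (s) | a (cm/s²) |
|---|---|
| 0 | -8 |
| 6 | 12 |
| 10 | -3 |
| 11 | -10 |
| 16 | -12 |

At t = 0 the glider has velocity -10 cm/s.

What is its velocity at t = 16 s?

Δv equals the area under the a-t graph; then v = v₀ + Δv.
0–6 s: ½(-8 + 12)(6) = 12 cm/s
6–10 s: ½(12 + -3)(4) = 18 cm/s
10–11 s: ½(-3 + -10)(1) = -6.5 cm/s
11–16 s: ½(-10 + -12)(5) = -55 cm/s
Δv = -31.5 cm/s, so v(16) = -10 + (-31.5) = -41.5 cm/s.

-41.5 cm/s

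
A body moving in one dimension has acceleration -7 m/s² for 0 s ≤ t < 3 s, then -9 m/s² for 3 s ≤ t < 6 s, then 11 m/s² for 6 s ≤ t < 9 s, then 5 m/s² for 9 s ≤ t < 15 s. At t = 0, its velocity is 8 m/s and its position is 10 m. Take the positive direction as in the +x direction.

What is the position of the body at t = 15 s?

-99.5 m

On each constant-a segment, Δv = aΔt and Δx = v₀Δt + ½aΔt²; chain segment to segment.
0–3 s: v starts 8 m/s; Δx = 8·3 + ½·-7·3² = -7.5 m; v ends -13 m/s.
3–6 s: v starts -13 m/s; Δx = -13·3 + ½·-9·3² = -79.5 m; v ends -40 m/s.
6–9 s: v starts -40 m/s; Δx = -40·3 + ½·11·3² = -70.5 m; v ends -7 m/s.
9–15 s: v starts -7 m/s; Δx = -7·6 + ½·5·6² = 48 m; v ends 23 m/s.
x(15) = 10 + Σ Δx = -99.5 m.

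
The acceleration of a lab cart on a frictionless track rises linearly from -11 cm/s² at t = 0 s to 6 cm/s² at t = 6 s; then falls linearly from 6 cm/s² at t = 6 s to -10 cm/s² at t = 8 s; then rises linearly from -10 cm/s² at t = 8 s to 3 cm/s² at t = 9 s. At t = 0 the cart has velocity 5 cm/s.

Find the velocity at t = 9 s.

-17.5 cm/s

Δv equals the area under the a-t graph; then v = v₀ + Δv.
0–6 s: ½(-11 + 6)(6) = -15 cm/s
6–8 s: ½(6 + -10)(2) = -4 cm/s
8–9 s: ½(-10 + 3)(1) = -3.5 cm/s
Δv = -22.5 cm/s, so v(9) = 5 + (-22.5) = -17.5 cm/s.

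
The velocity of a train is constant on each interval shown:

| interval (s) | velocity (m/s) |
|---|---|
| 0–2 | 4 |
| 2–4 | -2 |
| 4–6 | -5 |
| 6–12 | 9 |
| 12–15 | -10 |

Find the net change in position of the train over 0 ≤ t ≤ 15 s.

18 m

Net displacement equals the area under the velocity-time graph (areas below the axis count negative).
0–2 s: 4 × 2 = 8 m
2–4 s: -2 × 2 = -4 m
4–6 s: -5 × 2 = -10 m
6–12 s: 9 × 6 = 54 m
12–15 s: -10 × 3 = -30 m
Net displacement = 18 m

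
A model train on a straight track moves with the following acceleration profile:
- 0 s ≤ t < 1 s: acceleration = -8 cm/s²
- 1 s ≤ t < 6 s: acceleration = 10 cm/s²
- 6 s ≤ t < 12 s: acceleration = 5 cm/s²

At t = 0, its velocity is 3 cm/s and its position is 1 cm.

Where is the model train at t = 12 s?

460 cm

On each constant-a segment, Δv = aΔt and Δx = v₀Δt + ½aΔt²; chain segment to segment.
0–1 s: v starts 3 cm/s; Δx = 3·1 + ½·-8·1² = -1 cm; v ends -5 cm/s.
1–6 s: v starts -5 cm/s; Δx = -5·5 + ½·10·5² = 100 cm; v ends 45 cm/s.
6–12 s: v starts 45 cm/s; Δx = 45·6 + ½·5·6² = 360 cm; v ends 75 cm/s.
x(12) = 1 + Σ Δx = 460 cm.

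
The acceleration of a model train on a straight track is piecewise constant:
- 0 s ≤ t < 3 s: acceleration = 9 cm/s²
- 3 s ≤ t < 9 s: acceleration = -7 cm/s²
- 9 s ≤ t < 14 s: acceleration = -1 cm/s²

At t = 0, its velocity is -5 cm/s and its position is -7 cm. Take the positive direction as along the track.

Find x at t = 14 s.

On each constant-a segment, Δv = aΔt and Δx = v₀Δt + ½aΔt²; chain segment to segment.
0–3 s: v starts -5 cm/s; Δx = -5·3 + ½·9·3² = 25.5 cm; v ends 22 cm/s.
3–9 s: v starts 22 cm/s; Δx = 22·6 + ½·-7·6² = 6 cm; v ends -20 cm/s.
9–14 s: v starts -20 cm/s; Δx = -20·5 + ½·-1·5² = -112.5 cm; v ends -25 cm/s.
x(14) = -7 + Σ Δx = -88 cm.

-88 cm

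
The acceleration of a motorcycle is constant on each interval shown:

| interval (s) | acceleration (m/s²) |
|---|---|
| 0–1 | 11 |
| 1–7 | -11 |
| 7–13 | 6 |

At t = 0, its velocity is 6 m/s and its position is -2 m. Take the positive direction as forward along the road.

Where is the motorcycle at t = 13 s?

On each constant-a segment, Δv = aΔt and Δx = v₀Δt + ½aΔt²; chain segment to segment.
0–1 s: v starts 6 m/s; Δx = 6·1 + ½·11·1² = 11.5 m; v ends 17 m/s.
1–7 s: v starts 17 m/s; Δx = 17·6 + ½·-11·6² = -96 m; v ends -49 m/s.
7–13 s: v starts -49 m/s; Δx = -49·6 + ½·6·6² = -186 m; v ends -13 m/s.
x(13) = -2 + Σ Δx = -272.5 m.

-272.5 m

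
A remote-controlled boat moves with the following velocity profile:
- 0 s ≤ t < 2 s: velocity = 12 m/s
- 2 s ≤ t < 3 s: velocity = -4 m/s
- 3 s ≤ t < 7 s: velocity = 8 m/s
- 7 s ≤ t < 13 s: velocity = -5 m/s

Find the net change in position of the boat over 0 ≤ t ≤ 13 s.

Displacement is the signed area under the v-t curve.
0–2 s: 12 × 2 = 24 m
2–3 s: -4 × 1 = -4 m
3–7 s: 8 × 4 = 32 m
7–13 s: -5 × 6 = -30 m
Net displacement = 22 m

22 m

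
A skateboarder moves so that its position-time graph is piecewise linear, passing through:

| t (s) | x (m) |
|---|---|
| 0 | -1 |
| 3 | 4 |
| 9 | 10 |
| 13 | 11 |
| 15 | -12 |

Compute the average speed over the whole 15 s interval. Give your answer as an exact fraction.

7/3 m/s

Average speed = (total path length)/(elapsed time); on a piecewise-linear x-t graph the path length is Σ|Δx|.
0–3 s: |Δx| = |4 − -1| = 5 m
3–9 s: |Δx| = |10 − 4| = 6 m
9–13 s: |Δx| = |11 − 10| = 1 m
13–15 s: |Δx| = |-12 − 11| = 23 m
Total path = 35 m; average speed = 35/15 = 7/3 m/s.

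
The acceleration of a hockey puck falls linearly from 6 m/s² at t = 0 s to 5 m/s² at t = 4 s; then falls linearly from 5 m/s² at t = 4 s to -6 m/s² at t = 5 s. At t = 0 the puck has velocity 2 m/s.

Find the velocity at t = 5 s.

23.5 m/s

Δv equals the area under the a-t graph; then v = v₀ + Δv.
0–4 s: ½(6 + 5)(4) = 22 m/s
4–5 s: ½(5 + -6)(1) = -0.5 m/s
Δv = 21.5 m/s, so v(5) = 2 + (21.5) = 23.5 m/s.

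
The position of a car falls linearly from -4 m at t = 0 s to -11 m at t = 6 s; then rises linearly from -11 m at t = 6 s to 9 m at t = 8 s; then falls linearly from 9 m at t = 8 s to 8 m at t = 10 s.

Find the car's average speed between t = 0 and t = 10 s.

Average speed = (total path length)/(elapsed time); on a piecewise-linear x-t graph the path length is Σ|Δx|.
0–6 s: |Δx| = |-11 − -4| = 7 m
6–8 s: |Δx| = |9 − -11| = 20 m
8–10 s: |Δx| = |8 − 9| = 1 m
Total path = 28 m; average speed = 28/10 = 2.8 m/s.

2.8 m/s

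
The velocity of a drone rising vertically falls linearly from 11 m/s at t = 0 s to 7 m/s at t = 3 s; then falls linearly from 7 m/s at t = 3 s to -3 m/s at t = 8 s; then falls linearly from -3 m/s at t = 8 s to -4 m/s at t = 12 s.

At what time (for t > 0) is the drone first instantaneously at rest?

t = 6.5 s

v changes sign on 3–8 s (from 7 to -3); the graph is linear there, so v = 0 at t = 3 + (-7)·(8 − 3)/(-3 − 7) = 6.5 s.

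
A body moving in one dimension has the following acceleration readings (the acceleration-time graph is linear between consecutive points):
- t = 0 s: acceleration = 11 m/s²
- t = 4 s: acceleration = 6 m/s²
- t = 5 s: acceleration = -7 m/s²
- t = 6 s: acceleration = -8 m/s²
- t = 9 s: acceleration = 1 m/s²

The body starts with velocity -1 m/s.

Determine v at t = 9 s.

14.5 m/s

Δv equals the area under the a-t graph; then v = v₀ + Δv.
0–4 s: ½(11 + 6)(4) = 34 m/s
4–5 s: ½(6 + -7)(1) = -0.5 m/s
5–6 s: ½(-7 + -8)(1) = -7.5 m/s
6–9 s: ½(-8 + 1)(3) = -10.5 m/s
Δv = 15.5 m/s, so v(9) = -1 + (15.5) = 14.5 m/s.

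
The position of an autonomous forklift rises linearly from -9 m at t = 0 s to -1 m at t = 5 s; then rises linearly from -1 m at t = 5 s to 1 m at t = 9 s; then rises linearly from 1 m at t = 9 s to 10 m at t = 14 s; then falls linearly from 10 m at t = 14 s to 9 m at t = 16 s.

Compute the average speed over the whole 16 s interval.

Average speed = (total path length)/(elapsed time); on a piecewise-linear x-t graph the path length is Σ|Δx|.
0–5 s: |Δx| = |-1 − -9| = 8 m
5–9 s: |Δx| = |1 − -1| = 2 m
9–14 s: |Δx| = |10 − 1| = 9 m
14–16 s: |Δx| = |9 − 10| = 1 m
Total path = 20 m; average speed = 20/16 = 1.25 m/s.

1.25 m/s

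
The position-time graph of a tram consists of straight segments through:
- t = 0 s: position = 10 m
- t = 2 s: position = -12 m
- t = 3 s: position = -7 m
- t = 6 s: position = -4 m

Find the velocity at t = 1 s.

Velocity is the slope of the x-t graph on 0–2 s: (-12 − 10)/(2 − 0) = -11 m/s.

-11 m/s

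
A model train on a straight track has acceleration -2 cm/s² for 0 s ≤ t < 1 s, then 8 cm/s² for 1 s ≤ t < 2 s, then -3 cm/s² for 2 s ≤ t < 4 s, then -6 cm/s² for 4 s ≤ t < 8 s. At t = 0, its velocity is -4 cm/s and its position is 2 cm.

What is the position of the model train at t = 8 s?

On each constant-a segment, Δv = aΔt and Δx = v₀Δt + ½aΔt²; chain segment to segment.
0–1 s: v starts -4 cm/s; Δx = -4·1 + ½·-2·1² = -5 cm; v ends -6 cm/s.
1–2 s: v starts -6 cm/s; Δx = -6·1 + ½·8·1² = -2 cm; v ends 2 cm/s.
2–4 s: v starts 2 cm/s; Δx = 2·2 + ½·-3·2² = -2 cm; v ends -4 cm/s.
4–8 s: v starts -4 cm/s; Δx = -4·4 + ½·-6·4² = -64 cm; v ends -28 cm/s.
x(8) = 2 + Σ Δx = -71 cm.

-71 cm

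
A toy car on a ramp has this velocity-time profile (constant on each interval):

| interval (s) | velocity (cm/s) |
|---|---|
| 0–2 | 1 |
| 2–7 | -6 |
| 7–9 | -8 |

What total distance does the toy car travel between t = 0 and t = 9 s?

Total distance travelled is ∫|v| dt — sum the magnitudes of each area piece.
0–2 s: |1| × 2 = 2 cm
2–7 s: |-6| × 5 = 30 cm
7–9 s: |-8| × 2 = 16 cm
Total distance = 48 cm

48 cm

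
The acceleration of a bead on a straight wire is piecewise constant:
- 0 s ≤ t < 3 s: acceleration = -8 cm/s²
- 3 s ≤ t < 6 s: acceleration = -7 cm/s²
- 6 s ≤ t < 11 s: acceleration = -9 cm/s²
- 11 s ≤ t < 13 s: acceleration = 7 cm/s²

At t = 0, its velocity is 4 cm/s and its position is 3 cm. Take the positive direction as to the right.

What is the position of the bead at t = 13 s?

-588 cm

On each constant-a segment, Δv = aΔt and Δx = v₀Δt + ½aΔt²; chain segment to segment.
0–3 s: v starts 4 cm/s; Δx = 4·3 + ½·-8·3² = -24 cm; v ends -20 cm/s.
3–6 s: v starts -20 cm/s; Δx = -20·3 + ½·-7·3² = -91.5 cm; v ends -41 cm/s.
6–11 s: v starts -41 cm/s; Δx = -41·5 + ½·-9·5² = -317.5 cm; v ends -86 cm/s.
11–13 s: v starts -86 cm/s; Δx = -86·2 + ½·7·2² = -158 cm; v ends -72 cm/s.
x(13) = 3 + Σ Δx = -588 cm.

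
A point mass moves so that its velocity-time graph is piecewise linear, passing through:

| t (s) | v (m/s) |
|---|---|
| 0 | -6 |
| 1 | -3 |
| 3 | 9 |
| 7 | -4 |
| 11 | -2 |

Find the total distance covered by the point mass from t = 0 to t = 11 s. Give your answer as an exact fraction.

Distance (not displacement) is the total path length: add the absolute areas under v-t.
0–1 s: |½(-6 + -3)(1)| = 4.5 m
1–3 s: v = 0 at t = 1.5 s; triangle areas 0.75 + 6.75 = 7.5 m
3–7 s: v = 0 at t = 75/13 s; triangle areas 162/13 + 32/13 = 194/13 m
7–11 s: |½(-4 + -2)(4)| = 12 m
Total distance = 506/13 m

506/13 m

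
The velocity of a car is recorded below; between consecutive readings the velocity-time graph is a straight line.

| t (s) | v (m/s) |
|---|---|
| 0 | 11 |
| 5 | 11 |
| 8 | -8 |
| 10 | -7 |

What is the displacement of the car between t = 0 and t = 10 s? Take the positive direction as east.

44.5 m

Net displacement equals the area under the velocity-time graph (areas below the axis count negative).
0–5 s: 11 × 5 = 55 m
5–8 s: ½(11 + -8)(3) = 4.5 m
8–10 s: ½(-8 + -7)(2) = -15 m
Net displacement = 44.5 m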